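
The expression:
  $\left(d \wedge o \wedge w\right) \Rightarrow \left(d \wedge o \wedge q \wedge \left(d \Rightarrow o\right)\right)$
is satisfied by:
  {q: True, w: False, o: False, d: False}
  {q: False, w: False, o: False, d: False}
  {d: True, q: True, w: False, o: False}
  {d: True, q: False, w: False, o: False}
  {q: True, o: True, d: False, w: False}
  {o: True, d: False, w: False, q: False}
  {d: True, o: True, q: True, w: False}
  {d: True, o: True, q: False, w: False}
  {q: True, w: True, d: False, o: False}
  {w: True, d: False, o: False, q: False}
  {q: True, d: True, w: True, o: False}
  {d: True, w: True, q: False, o: False}
  {q: True, o: True, w: True, d: False}
  {o: True, w: True, d: False, q: False}
  {d: True, o: True, w: True, q: True}


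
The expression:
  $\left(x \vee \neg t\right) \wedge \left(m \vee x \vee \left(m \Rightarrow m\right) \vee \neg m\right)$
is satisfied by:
  {x: True, t: False}
  {t: False, x: False}
  {t: True, x: True}


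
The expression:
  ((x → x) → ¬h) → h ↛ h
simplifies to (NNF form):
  h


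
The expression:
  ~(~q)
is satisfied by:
  {q: True}


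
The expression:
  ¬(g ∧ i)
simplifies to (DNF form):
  ¬g ∨ ¬i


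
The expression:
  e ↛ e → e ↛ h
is always true.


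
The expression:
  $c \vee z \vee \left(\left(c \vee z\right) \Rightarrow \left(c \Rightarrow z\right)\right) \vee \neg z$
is always true.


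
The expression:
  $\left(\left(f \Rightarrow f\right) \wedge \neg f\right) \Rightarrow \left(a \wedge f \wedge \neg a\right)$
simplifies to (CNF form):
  $f$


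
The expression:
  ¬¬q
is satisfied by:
  {q: True}


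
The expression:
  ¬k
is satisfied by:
  {k: False}


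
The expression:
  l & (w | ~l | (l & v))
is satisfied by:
  {v: True, w: True, l: True}
  {v: True, l: True, w: False}
  {w: True, l: True, v: False}


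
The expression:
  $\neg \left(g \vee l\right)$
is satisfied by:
  {g: False, l: False}


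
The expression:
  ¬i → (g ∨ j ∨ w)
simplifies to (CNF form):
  g ∨ i ∨ j ∨ w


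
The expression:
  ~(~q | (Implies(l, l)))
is never true.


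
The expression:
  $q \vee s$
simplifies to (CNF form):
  $q \vee s$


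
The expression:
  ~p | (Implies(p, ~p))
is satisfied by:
  {p: False}


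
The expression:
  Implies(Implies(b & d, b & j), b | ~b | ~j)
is always true.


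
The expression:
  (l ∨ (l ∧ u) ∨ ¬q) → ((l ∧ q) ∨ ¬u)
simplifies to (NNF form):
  q ∨ ¬u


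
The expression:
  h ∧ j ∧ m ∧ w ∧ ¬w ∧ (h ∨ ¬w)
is never true.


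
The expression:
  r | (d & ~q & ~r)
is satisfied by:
  {r: True, d: True, q: False}
  {r: True, q: False, d: False}
  {r: True, d: True, q: True}
  {r: True, q: True, d: False}
  {d: True, q: False, r: False}


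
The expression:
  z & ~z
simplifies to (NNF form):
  False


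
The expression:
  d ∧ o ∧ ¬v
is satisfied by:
  {d: True, o: True, v: False}


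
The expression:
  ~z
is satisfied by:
  {z: False}


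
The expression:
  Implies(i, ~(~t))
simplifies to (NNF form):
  t | ~i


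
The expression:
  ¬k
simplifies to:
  ¬k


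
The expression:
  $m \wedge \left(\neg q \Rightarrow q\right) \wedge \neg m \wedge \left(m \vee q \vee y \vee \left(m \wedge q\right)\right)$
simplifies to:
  $\text{False}$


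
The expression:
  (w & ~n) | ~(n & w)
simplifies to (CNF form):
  ~n | ~w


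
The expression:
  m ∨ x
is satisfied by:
  {x: True, m: True}
  {x: True, m: False}
  {m: True, x: False}


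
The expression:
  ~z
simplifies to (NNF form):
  ~z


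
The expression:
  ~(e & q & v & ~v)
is always true.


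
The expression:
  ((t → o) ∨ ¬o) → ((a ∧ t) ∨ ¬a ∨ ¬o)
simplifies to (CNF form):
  t ∨ ¬a ∨ ¬o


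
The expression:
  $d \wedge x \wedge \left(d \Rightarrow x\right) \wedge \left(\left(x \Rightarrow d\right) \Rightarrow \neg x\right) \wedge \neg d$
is never true.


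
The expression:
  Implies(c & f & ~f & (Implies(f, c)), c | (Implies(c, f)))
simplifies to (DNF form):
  True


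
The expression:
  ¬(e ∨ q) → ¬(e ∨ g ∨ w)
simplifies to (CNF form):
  (e ∨ q ∨ ¬g) ∧ (e ∨ q ∨ ¬w)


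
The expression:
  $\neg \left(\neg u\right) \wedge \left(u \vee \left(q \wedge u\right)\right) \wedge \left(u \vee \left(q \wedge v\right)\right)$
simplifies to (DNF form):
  $u$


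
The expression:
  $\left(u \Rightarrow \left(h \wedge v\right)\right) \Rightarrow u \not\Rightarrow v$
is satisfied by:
  {u: True, h: False, v: False}
  {v: True, u: True, h: False}
  {h: True, u: True, v: False}


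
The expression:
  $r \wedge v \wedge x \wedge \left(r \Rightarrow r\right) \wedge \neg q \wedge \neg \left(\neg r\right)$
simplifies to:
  $r \wedge v \wedge x \wedge \neg q$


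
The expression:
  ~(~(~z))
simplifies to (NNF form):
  ~z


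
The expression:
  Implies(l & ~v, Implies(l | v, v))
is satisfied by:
  {v: True, l: False}
  {l: False, v: False}
  {l: True, v: True}


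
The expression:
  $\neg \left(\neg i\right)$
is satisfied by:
  {i: True}


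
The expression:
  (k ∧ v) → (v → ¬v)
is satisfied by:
  {k: False, v: False}
  {v: True, k: False}
  {k: True, v: False}


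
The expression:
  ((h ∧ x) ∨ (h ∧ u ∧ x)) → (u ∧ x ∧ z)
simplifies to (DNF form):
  (u ∧ z) ∨ ¬h ∨ ¬x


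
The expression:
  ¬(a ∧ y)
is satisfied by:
  {y: False, a: False}
  {a: True, y: False}
  {y: True, a: False}


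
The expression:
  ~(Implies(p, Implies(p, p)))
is never true.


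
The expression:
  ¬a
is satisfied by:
  {a: False}


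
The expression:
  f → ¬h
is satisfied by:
  {h: False, f: False}
  {f: True, h: False}
  {h: True, f: False}


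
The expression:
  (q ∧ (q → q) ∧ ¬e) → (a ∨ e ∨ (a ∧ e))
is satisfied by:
  {a: True, e: True, q: False}
  {a: True, e: False, q: False}
  {e: True, a: False, q: False}
  {a: False, e: False, q: False}
  {a: True, q: True, e: True}
  {a: True, q: True, e: False}
  {q: True, e: True, a: False}


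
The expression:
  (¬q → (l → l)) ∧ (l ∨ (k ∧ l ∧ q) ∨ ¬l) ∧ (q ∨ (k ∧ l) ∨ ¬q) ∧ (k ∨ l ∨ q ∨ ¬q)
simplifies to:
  True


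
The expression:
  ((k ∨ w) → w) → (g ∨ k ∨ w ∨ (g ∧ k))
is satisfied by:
  {k: True, g: True, w: True}
  {k: True, g: True, w: False}
  {k: True, w: True, g: False}
  {k: True, w: False, g: False}
  {g: True, w: True, k: False}
  {g: True, w: False, k: False}
  {w: True, g: False, k: False}


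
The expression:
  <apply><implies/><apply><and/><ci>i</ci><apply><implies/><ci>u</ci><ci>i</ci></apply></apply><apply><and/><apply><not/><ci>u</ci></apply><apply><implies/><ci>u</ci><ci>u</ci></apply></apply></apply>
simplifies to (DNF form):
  <apply><or/><apply><not/><ci>i</ci></apply><apply><not/><ci>u</ci></apply></apply>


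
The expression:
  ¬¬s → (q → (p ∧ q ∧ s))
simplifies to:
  p ∨ ¬q ∨ ¬s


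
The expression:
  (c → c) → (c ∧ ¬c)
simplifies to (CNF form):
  False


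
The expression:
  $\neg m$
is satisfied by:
  {m: False}


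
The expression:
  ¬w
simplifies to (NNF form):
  ¬w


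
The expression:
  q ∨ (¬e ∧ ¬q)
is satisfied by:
  {q: True, e: False}
  {e: False, q: False}
  {e: True, q: True}


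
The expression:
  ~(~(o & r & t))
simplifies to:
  o & r & t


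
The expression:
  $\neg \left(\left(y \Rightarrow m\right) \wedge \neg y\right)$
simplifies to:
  $y$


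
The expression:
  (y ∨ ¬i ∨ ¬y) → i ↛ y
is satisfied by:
  {i: True, y: False}


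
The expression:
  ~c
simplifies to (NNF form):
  ~c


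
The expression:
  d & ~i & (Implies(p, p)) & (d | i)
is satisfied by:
  {d: True, i: False}


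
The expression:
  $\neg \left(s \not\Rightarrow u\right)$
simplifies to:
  $u \vee \neg s$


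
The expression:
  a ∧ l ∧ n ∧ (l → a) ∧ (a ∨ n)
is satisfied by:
  {a: True, n: True, l: True}


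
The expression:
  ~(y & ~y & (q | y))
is always true.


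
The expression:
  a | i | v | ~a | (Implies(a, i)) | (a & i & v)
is always true.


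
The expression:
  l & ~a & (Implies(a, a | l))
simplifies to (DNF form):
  l & ~a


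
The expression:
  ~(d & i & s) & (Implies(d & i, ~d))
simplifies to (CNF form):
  ~d | ~i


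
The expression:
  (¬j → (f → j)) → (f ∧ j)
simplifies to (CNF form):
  f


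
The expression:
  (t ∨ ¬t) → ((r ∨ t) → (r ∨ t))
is always true.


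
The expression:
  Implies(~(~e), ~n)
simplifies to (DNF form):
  ~e | ~n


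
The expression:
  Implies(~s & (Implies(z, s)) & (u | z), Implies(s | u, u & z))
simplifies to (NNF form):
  s | z | ~u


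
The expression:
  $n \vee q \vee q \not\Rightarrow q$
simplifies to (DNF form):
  $n \vee q$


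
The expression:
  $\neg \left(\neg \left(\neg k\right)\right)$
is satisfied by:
  {k: False}


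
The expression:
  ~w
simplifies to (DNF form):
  ~w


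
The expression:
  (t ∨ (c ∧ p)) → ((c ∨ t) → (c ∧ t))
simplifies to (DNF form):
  (c ∧ t) ∨ (¬c ∧ ¬t) ∨ (¬p ∧ ¬t)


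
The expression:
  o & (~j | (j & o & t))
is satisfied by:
  {t: True, o: True, j: False}
  {o: True, j: False, t: False}
  {j: True, t: True, o: True}


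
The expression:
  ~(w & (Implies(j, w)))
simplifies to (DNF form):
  ~w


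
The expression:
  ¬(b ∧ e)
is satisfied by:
  {e: False, b: False}
  {b: True, e: False}
  {e: True, b: False}


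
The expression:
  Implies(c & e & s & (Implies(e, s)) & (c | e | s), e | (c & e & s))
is always true.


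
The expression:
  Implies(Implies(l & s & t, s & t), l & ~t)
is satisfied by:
  {l: True, t: False}


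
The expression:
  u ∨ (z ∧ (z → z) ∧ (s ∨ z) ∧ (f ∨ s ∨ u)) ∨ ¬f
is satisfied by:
  {z: True, u: True, f: False}
  {z: True, u: False, f: False}
  {u: True, z: False, f: False}
  {z: False, u: False, f: False}
  {f: True, z: True, u: True}
  {f: True, z: True, u: False}
  {f: True, u: True, z: False}


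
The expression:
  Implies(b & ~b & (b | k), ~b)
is always true.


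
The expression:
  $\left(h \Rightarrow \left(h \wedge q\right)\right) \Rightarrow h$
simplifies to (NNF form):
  $h$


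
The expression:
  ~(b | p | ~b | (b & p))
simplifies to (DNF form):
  False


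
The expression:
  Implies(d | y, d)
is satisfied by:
  {d: True, y: False}
  {y: False, d: False}
  {y: True, d: True}


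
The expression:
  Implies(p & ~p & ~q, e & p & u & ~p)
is always true.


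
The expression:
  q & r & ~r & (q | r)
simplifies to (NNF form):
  False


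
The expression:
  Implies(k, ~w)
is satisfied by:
  {w: False, k: False}
  {k: True, w: False}
  {w: True, k: False}


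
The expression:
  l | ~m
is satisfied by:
  {l: True, m: False}
  {m: False, l: False}
  {m: True, l: True}


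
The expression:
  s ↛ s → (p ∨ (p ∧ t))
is always true.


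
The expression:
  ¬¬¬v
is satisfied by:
  {v: False}


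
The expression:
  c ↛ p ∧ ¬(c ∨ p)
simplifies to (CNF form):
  False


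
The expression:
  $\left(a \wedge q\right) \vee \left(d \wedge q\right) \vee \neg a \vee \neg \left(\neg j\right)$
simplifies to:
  $j \vee q \vee \neg a$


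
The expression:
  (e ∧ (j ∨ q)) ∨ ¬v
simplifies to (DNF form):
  (e ∧ j) ∨ (e ∧ q) ∨ ¬v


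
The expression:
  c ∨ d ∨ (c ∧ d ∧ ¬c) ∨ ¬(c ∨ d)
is always true.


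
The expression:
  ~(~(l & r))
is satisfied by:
  {r: True, l: True}


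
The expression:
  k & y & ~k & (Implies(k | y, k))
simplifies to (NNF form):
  False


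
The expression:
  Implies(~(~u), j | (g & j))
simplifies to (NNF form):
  j | ~u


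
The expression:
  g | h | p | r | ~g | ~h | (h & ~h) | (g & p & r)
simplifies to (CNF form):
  True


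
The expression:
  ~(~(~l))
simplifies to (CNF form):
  ~l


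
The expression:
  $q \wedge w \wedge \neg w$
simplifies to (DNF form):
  $\text{False}$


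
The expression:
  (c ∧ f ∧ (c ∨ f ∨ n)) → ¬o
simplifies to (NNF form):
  ¬c ∨ ¬f ∨ ¬o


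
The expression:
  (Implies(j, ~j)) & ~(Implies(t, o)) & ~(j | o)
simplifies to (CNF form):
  t & ~j & ~o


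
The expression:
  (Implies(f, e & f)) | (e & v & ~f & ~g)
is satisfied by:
  {e: True, f: False}
  {f: False, e: False}
  {f: True, e: True}


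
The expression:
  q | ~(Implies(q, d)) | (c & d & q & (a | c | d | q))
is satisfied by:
  {q: True}


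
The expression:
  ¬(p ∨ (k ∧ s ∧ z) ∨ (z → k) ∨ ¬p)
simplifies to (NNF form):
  False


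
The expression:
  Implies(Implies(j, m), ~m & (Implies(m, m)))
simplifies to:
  ~m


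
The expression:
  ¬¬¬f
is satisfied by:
  {f: False}


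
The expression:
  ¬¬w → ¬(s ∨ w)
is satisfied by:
  {w: False}


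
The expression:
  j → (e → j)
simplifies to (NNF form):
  True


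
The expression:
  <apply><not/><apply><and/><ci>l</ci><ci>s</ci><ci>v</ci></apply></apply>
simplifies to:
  <apply><or/><apply><not/><ci>l</ci></apply><apply><not/><ci>s</ci></apply><apply><not/><ci>v</ci></apply></apply>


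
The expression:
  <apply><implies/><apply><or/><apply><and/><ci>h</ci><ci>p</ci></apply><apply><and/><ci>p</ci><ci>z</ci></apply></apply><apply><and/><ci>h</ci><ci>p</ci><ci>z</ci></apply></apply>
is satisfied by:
  {z: False, p: False, h: False}
  {h: True, z: False, p: False}
  {z: True, h: False, p: False}
  {h: True, z: True, p: False}
  {p: True, h: False, z: False}
  {p: True, h: True, z: True}


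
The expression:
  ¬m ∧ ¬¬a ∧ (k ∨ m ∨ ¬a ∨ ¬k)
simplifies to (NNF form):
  a ∧ ¬m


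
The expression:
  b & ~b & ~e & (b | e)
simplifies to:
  False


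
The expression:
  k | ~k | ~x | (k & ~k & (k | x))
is always true.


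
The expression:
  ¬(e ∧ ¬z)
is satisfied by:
  {z: True, e: False}
  {e: False, z: False}
  {e: True, z: True}


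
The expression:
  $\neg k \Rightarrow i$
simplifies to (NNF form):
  $i \vee k$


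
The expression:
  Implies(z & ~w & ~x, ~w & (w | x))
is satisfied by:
  {x: True, w: True, z: False}
  {x: True, w: False, z: False}
  {w: True, x: False, z: False}
  {x: False, w: False, z: False}
  {x: True, z: True, w: True}
  {x: True, z: True, w: False}
  {z: True, w: True, x: False}


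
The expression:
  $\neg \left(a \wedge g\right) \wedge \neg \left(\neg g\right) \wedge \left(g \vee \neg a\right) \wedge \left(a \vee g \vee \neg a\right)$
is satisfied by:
  {g: True, a: False}


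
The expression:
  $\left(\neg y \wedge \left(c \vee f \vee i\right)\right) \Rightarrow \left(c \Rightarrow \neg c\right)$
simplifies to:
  $y \vee \neg c$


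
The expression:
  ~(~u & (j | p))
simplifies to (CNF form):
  (u | ~j) & (u | ~p)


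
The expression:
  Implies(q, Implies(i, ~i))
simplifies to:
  ~i | ~q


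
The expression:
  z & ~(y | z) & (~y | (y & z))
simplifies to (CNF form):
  False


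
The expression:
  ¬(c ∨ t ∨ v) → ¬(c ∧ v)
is always true.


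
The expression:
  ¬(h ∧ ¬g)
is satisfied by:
  {g: True, h: False}
  {h: False, g: False}
  {h: True, g: True}


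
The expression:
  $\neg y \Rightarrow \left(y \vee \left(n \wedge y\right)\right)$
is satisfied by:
  {y: True}


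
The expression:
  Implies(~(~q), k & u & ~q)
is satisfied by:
  {q: False}


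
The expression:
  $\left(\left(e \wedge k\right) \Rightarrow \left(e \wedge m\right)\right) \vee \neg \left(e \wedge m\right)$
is always true.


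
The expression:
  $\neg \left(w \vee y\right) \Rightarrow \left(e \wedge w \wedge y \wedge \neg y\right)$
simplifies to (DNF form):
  $w \vee y$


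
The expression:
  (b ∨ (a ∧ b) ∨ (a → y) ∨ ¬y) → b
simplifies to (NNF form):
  b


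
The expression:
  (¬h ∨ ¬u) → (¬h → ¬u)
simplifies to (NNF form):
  h ∨ ¬u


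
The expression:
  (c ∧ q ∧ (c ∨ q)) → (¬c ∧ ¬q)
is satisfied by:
  {c: False, q: False}
  {q: True, c: False}
  {c: True, q: False}


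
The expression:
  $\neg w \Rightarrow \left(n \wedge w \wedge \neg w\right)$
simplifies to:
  $w$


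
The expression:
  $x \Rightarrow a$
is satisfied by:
  {a: True, x: False}
  {x: False, a: False}
  {x: True, a: True}


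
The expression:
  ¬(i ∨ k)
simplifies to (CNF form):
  ¬i ∧ ¬k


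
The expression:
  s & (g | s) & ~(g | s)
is never true.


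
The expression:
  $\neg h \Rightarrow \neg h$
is always true.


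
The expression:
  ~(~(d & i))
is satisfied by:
  {i: True, d: True}


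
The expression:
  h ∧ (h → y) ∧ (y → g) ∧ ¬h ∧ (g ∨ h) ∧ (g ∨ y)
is never true.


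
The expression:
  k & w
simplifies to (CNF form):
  k & w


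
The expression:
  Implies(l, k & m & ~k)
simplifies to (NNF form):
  ~l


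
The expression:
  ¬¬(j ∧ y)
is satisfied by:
  {j: True, y: True}


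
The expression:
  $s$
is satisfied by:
  {s: True}


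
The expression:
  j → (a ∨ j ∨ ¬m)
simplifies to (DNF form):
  True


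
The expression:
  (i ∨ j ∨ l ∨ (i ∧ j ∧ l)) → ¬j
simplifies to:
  ¬j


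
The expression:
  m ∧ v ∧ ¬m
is never true.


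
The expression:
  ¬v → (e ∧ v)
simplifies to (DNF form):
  v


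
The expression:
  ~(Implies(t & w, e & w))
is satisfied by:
  {t: True, w: True, e: False}


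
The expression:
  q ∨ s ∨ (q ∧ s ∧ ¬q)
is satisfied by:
  {q: True, s: True}
  {q: True, s: False}
  {s: True, q: False}


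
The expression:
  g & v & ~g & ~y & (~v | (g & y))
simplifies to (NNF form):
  False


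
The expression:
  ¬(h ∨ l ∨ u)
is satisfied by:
  {h: False, u: False, l: False}


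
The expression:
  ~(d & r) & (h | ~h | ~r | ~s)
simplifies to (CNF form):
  ~d | ~r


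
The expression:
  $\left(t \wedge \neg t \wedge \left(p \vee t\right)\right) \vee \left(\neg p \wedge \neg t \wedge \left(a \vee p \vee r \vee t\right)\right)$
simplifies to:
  $\neg p \wedge \neg t \wedge \left(a \vee r\right)$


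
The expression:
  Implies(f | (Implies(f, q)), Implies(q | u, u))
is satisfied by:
  {u: True, q: False}
  {q: False, u: False}
  {q: True, u: True}


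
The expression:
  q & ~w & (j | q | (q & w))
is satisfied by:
  {q: True, w: False}


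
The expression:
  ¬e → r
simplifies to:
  e ∨ r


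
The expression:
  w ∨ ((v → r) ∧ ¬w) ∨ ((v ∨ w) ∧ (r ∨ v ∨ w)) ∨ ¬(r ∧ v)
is always true.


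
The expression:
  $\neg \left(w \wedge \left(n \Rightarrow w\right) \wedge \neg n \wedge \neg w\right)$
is always true.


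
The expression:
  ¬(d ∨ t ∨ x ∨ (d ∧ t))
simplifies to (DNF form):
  ¬d ∧ ¬t ∧ ¬x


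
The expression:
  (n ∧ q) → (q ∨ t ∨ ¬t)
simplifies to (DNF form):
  True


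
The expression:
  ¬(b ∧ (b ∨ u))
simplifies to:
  ¬b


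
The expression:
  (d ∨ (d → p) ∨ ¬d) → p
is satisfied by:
  {p: True}


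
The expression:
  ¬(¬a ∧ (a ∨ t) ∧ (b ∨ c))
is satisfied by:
  {a: True, b: False, c: False, t: False}
  {a: True, c: True, b: False, t: False}
  {a: True, b: True, c: False, t: False}
  {a: True, c: True, b: True, t: False}
  {a: False, b: False, c: False, t: False}
  {c: True, a: False, b: False, t: False}
  {b: True, a: False, c: False, t: False}
  {c: True, b: True, a: False, t: False}
  {t: True, a: True, b: False, c: False}
  {t: True, c: True, a: True, b: False}
  {t: True, a: True, b: True, c: False}
  {t: True, c: True, a: True, b: True}
  {t: True, a: False, b: False, c: False}


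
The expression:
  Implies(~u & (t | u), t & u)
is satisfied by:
  {u: True, t: False}
  {t: False, u: False}
  {t: True, u: True}


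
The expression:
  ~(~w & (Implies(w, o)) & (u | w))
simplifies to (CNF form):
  w | ~u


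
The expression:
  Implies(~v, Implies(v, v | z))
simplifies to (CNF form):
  True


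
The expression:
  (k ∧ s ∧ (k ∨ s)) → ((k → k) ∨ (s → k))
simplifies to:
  True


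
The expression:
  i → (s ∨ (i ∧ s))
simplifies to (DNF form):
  s ∨ ¬i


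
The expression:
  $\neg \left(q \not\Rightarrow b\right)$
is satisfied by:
  {b: True, q: False}
  {q: False, b: False}
  {q: True, b: True}


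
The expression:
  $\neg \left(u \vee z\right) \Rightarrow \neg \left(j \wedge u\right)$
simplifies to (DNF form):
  $\text{True}$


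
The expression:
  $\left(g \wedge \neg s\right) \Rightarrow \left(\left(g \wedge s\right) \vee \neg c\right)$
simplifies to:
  $s \vee \neg c \vee \neg g$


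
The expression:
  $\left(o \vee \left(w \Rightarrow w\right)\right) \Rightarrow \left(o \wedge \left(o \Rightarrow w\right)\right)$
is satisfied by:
  {w: True, o: True}


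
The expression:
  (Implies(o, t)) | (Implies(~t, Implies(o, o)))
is always true.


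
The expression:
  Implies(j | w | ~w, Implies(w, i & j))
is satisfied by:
  {i: True, j: True, w: False}
  {i: True, j: False, w: False}
  {j: True, i: False, w: False}
  {i: False, j: False, w: False}
  {i: True, w: True, j: True}


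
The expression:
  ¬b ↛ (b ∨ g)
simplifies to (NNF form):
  ¬b ∧ ¬g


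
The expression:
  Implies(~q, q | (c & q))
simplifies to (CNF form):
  q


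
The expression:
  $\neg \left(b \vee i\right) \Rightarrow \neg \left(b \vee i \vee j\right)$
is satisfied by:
  {i: True, b: True, j: False}
  {i: True, b: False, j: False}
  {b: True, i: False, j: False}
  {i: False, b: False, j: False}
  {i: True, j: True, b: True}
  {i: True, j: True, b: False}
  {j: True, b: True, i: False}


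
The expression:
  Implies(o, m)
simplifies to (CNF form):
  m | ~o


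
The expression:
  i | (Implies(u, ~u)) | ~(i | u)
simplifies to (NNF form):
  i | ~u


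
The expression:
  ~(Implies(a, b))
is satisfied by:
  {a: True, b: False}


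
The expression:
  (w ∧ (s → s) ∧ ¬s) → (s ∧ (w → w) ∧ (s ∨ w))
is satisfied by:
  {s: True, w: False}
  {w: False, s: False}
  {w: True, s: True}


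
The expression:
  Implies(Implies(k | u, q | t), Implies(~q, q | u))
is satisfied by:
  {k: True, q: True, u: True, t: False}
  {q: True, u: True, t: False, k: False}
  {k: True, q: True, u: True, t: True}
  {q: True, u: True, t: True, k: False}
  {q: True, k: True, t: False, u: False}
  {q: True, t: False, u: False, k: False}
  {q: True, k: True, t: True, u: False}
  {q: True, t: True, u: False, k: False}
  {k: True, u: True, t: False, q: False}
  {u: True, k: False, t: False, q: False}
  {k: True, u: True, t: True, q: False}
  {u: True, t: True, k: False, q: False}
  {k: True, t: False, u: False, q: False}


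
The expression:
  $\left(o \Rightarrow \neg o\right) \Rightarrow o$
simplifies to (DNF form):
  $o$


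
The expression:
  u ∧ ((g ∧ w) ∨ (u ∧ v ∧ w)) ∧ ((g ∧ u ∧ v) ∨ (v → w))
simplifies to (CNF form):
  u ∧ w ∧ (g ∨ v)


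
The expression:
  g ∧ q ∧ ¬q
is never true.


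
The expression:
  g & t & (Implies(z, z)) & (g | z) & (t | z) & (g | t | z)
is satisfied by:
  {t: True, g: True}


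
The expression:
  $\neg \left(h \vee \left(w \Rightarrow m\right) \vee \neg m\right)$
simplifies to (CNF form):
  $\text{False}$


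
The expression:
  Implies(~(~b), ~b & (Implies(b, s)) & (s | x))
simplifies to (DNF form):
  ~b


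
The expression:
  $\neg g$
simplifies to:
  $\neg g$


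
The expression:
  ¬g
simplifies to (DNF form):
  ¬g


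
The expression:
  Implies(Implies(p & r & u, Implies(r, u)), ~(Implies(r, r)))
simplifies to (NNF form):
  False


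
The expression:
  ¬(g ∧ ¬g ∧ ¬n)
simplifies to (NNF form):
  True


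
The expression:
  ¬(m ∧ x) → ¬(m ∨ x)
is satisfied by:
  {m: False, x: False}
  {x: True, m: True}


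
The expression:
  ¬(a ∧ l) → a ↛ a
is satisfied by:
  {a: True, l: True}


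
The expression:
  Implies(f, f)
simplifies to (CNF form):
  True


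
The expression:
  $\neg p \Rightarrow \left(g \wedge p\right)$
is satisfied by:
  {p: True}


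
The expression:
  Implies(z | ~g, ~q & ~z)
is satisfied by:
  {g: True, z: False, q: False}
  {z: False, q: False, g: False}
  {q: True, g: True, z: False}


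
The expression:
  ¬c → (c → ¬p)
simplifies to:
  True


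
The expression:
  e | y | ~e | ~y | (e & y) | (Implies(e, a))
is always true.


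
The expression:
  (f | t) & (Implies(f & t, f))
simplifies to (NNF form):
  f | t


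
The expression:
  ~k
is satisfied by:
  {k: False}


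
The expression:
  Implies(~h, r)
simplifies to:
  h | r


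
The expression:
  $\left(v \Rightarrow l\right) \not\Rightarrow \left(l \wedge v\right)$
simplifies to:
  $\neg v$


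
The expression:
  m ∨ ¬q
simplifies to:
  m ∨ ¬q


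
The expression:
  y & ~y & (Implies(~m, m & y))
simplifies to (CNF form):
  False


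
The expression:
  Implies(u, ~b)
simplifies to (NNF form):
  ~b | ~u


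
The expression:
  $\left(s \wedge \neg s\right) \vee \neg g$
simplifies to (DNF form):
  $\neg g$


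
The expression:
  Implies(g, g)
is always true.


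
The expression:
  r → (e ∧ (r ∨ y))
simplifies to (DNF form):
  e ∨ ¬r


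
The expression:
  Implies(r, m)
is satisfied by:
  {m: True, r: False}
  {r: False, m: False}
  {r: True, m: True}


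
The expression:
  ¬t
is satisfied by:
  {t: False}


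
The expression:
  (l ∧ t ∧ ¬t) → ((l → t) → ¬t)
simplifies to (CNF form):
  True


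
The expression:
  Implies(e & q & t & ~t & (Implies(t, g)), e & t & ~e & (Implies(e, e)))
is always true.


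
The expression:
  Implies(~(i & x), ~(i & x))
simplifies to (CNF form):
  True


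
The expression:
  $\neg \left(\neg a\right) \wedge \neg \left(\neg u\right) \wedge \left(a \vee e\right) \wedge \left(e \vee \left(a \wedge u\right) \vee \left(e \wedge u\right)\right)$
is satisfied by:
  {a: True, u: True}


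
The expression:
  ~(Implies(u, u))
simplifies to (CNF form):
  False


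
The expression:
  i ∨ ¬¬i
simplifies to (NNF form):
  i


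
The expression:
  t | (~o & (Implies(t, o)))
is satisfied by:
  {t: True, o: False}
  {o: False, t: False}
  {o: True, t: True}


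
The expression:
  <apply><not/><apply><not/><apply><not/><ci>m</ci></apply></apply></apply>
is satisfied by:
  {m: False}


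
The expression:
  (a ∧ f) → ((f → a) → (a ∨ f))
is always true.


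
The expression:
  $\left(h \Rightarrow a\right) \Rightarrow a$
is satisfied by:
  {a: True, h: True}
  {a: True, h: False}
  {h: True, a: False}


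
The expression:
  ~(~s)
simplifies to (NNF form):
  s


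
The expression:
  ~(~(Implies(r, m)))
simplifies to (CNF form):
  m | ~r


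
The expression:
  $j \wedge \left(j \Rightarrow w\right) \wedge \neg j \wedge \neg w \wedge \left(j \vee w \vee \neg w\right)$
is never true.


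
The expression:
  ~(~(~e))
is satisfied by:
  {e: False}


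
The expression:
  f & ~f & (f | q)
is never true.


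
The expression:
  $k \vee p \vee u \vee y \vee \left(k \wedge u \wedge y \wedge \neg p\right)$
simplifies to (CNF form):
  $k \vee p \vee u \vee y$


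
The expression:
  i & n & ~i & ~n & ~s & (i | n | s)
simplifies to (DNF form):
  False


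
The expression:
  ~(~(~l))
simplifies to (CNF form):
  ~l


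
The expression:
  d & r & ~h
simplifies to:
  d & r & ~h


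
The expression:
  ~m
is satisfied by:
  {m: False}


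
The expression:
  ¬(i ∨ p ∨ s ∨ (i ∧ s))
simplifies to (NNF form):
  ¬i ∧ ¬p ∧ ¬s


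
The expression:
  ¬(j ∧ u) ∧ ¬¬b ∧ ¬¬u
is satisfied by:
  {u: True, b: True, j: False}


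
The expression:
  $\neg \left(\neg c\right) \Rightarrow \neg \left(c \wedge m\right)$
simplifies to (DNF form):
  $\neg c \vee \neg m$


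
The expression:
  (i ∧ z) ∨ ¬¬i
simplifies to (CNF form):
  i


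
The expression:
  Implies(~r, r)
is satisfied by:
  {r: True}


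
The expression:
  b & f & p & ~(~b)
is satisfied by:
  {p: True, b: True, f: True}


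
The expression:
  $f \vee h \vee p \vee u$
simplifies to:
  $f \vee h \vee p \vee u$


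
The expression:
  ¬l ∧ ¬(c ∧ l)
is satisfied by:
  {l: False}


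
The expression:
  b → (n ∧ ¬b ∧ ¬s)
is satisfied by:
  {b: False}


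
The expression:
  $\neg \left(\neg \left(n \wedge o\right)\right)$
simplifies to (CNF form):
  $n \wedge o$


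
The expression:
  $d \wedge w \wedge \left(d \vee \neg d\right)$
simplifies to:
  $d \wedge w$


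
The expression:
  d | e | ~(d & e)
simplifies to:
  True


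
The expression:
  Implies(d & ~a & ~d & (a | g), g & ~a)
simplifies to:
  True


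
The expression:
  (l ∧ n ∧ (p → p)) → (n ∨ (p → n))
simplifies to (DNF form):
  True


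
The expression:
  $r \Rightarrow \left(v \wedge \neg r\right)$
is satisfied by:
  {r: False}


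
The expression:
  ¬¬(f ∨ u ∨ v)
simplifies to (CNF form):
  f ∨ u ∨ v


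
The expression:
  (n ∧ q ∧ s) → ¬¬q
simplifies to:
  True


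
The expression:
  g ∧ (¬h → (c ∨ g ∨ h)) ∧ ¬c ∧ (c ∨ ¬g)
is never true.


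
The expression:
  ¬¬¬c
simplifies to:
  ¬c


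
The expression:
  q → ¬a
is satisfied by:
  {q: False, a: False}
  {a: True, q: False}
  {q: True, a: False}


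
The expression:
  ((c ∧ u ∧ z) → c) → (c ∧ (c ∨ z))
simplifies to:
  c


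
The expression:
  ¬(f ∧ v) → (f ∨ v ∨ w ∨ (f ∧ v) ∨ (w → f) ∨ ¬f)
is always true.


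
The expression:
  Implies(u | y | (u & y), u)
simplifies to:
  u | ~y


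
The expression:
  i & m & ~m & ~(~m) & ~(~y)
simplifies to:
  False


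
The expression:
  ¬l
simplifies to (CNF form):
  ¬l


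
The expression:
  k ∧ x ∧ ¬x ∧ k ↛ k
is never true.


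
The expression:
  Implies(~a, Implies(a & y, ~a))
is always true.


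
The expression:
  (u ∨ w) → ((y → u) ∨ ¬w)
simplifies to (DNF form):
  u ∨ ¬w ∨ ¬y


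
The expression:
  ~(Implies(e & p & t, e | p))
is never true.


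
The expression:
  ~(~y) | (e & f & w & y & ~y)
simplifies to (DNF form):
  y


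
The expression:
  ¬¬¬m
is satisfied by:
  {m: False}


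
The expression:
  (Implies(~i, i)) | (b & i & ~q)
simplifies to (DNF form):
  i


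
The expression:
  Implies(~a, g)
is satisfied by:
  {a: True, g: True}
  {a: True, g: False}
  {g: True, a: False}


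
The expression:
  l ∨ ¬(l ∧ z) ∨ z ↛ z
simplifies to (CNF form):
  True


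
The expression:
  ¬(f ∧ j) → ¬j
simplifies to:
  f ∨ ¬j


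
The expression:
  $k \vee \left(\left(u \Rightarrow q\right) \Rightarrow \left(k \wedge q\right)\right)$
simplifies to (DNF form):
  $k \vee \left(u \wedge \neg q\right)$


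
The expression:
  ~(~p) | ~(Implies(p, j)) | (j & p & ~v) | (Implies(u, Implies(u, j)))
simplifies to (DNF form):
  j | p | ~u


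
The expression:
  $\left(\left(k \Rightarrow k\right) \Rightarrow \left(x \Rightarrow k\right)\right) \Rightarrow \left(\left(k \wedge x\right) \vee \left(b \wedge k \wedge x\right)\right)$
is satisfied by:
  {x: True}


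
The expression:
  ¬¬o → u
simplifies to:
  u ∨ ¬o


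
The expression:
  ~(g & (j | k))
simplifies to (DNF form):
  ~g | (~j & ~k)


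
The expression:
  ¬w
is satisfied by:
  {w: False}


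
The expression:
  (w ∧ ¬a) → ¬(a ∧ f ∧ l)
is always true.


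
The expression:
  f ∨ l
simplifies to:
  f ∨ l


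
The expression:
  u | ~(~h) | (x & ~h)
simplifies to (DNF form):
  h | u | x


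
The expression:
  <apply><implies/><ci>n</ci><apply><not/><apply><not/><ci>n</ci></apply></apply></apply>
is always true.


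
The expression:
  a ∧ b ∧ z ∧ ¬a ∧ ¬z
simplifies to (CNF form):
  False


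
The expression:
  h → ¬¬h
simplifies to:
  True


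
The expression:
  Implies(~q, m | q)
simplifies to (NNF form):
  m | q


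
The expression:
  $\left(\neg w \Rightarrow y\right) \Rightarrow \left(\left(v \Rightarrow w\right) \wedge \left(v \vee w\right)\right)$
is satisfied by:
  {w: True, y: False}
  {y: False, w: False}
  {y: True, w: True}


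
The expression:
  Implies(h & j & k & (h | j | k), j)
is always true.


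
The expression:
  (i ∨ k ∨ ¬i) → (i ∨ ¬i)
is always true.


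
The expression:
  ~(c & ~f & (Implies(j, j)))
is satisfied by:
  {f: True, c: False}
  {c: False, f: False}
  {c: True, f: True}


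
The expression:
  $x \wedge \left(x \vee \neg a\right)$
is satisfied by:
  {x: True}


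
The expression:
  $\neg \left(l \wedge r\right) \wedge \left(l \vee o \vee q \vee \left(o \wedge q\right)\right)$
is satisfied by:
  {o: True, q: True, r: False, l: False}
  {o: True, r: False, q: False, l: False}
  {q: True, o: False, r: False, l: False}
  {o: True, q: True, r: True, l: False}
  {o: True, r: True, q: False, l: False}
  {q: True, r: True, o: False, l: False}
  {l: True, q: True, o: True, r: False}
  {l: True, o: True, r: False, q: False}
  {l: True, q: True, o: False, r: False}
  {l: True, o: False, r: False, q: False}


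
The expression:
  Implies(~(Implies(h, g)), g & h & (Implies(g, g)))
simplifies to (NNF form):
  g | ~h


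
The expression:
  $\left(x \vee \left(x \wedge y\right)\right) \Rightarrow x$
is always true.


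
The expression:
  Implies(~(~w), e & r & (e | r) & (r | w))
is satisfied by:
  {r: True, e: True, w: False}
  {r: True, e: False, w: False}
  {e: True, r: False, w: False}
  {r: False, e: False, w: False}
  {r: True, w: True, e: True}


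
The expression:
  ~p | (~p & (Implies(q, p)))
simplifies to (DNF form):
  ~p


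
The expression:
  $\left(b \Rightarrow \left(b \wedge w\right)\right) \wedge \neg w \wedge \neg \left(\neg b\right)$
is never true.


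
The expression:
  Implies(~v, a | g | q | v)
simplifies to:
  a | g | q | v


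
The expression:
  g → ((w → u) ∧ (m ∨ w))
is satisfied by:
  {m: True, u: True, g: False, w: False}
  {m: True, u: False, g: False, w: False}
  {u: True, w: False, m: False, g: False}
  {w: False, u: False, m: False, g: False}
  {w: True, m: True, u: True, g: False}
  {w: True, m: True, u: False, g: False}
  {w: True, u: True, m: False, g: False}
  {w: True, u: False, m: False, g: False}
  {g: True, m: True, u: True, w: False}
  {g: True, m: True, u: False, w: False}
  {w: True, g: True, m: True, u: True}
  {w: True, g: True, u: True, m: False}


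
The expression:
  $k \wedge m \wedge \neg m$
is never true.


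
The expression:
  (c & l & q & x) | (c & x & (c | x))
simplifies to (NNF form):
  c & x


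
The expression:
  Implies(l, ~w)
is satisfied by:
  {l: False, w: False}
  {w: True, l: False}
  {l: True, w: False}


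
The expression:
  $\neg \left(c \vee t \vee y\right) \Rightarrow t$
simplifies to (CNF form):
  $c \vee t \vee y$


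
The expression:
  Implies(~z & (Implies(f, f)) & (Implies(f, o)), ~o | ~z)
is always true.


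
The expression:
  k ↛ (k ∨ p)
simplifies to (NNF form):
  False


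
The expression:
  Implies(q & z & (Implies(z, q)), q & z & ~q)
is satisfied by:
  {q: False, z: False}
  {z: True, q: False}
  {q: True, z: False}


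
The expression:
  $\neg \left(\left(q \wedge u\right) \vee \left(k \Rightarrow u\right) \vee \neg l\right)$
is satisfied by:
  {k: True, l: True, u: False}


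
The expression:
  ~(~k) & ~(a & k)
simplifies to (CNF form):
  k & ~a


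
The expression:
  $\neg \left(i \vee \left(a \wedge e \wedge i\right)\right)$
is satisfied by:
  {i: False}


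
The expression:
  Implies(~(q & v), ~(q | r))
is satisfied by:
  {v: True, r: False, q: False}
  {v: False, r: False, q: False}
  {q: True, v: True, r: False}
  {r: True, q: True, v: True}


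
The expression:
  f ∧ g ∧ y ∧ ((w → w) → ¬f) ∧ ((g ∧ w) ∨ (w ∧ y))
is never true.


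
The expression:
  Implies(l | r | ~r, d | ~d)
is always true.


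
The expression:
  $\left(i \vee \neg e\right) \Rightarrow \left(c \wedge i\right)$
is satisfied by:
  {c: True, e: True, i: False}
  {e: True, i: False, c: False}
  {i: True, c: True, e: True}
  {i: True, c: True, e: False}


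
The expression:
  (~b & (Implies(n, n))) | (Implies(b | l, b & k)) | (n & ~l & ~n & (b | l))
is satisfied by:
  {k: True, b: False}
  {b: False, k: False}
  {b: True, k: True}


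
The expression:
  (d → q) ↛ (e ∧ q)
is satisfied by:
  {e: False, d: False, q: False}
  {q: True, e: False, d: False}
  {q: True, d: True, e: False}
  {e: True, d: False, q: False}


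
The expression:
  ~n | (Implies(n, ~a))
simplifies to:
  ~a | ~n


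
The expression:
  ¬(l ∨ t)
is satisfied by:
  {l: False, t: False}


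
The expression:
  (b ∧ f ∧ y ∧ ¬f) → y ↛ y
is always true.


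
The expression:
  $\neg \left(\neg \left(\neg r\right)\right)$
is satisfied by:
  {r: False}


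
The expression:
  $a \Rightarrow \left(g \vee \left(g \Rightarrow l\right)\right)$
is always true.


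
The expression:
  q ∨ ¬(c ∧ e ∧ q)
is always true.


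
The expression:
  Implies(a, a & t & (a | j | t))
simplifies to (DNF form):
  t | ~a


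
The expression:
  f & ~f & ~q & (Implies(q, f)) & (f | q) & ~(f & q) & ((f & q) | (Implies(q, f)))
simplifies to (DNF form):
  False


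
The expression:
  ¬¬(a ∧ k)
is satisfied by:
  {a: True, k: True}


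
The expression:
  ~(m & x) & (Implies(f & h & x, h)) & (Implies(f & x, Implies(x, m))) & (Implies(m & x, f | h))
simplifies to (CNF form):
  (~f | ~x) & (~m | ~x)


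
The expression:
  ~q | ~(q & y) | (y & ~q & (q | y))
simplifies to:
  ~q | ~y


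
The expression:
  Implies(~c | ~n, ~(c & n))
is always true.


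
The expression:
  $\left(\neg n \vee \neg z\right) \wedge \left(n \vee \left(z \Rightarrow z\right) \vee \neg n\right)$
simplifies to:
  $\neg n \vee \neg z$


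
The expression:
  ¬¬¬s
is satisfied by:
  {s: False}


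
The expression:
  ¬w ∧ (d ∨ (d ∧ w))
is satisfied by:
  {d: True, w: False}


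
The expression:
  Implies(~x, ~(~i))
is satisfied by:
  {i: True, x: True}
  {i: True, x: False}
  {x: True, i: False}


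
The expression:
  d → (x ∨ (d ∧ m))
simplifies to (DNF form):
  m ∨ x ∨ ¬d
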